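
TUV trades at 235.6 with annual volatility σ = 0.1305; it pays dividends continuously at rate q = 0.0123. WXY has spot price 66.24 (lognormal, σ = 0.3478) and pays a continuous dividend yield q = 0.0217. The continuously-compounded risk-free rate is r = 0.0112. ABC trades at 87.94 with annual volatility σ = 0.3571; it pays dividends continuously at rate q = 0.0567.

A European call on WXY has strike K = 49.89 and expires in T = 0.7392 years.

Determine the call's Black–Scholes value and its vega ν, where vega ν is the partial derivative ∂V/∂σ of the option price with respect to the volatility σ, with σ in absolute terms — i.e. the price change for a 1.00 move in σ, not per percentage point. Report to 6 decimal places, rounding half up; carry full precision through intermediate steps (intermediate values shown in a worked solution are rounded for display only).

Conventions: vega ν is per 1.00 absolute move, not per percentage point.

σ√T = 0.3478·√0.7392 = 0.299027
d₁ = (ln(S/K) + (r−q+σ²/2)T) / (σ√T) = (ln(66.24/49.89) + (0.0112−0.0217+0.3478²/2)·0.7392) / 0.299027 = (0.283464 + 0.036947) / 0.299027 = 1.071511
d₂ = d₁ − σ√T = 1.071511 − 0.299027 = 0.772484
e^{−rT} = 0.991755
e^{−qT} = 0.984087
N(d₁) = 0.858030,  N(d₂) = 0.780086
Call price V = S·e^{−qT}·N(d₁) − K·e^{−rT}·N(d₂) = 55.931510 − 38.597621 = 17.333889
φ(d₁) = (1/√(2π))·e^{−d₁²/2} = 0.224696
ν = S·e^{−qT}·φ(d₁)·√T = 12.593033

price = 17.333889
ν = 12.593033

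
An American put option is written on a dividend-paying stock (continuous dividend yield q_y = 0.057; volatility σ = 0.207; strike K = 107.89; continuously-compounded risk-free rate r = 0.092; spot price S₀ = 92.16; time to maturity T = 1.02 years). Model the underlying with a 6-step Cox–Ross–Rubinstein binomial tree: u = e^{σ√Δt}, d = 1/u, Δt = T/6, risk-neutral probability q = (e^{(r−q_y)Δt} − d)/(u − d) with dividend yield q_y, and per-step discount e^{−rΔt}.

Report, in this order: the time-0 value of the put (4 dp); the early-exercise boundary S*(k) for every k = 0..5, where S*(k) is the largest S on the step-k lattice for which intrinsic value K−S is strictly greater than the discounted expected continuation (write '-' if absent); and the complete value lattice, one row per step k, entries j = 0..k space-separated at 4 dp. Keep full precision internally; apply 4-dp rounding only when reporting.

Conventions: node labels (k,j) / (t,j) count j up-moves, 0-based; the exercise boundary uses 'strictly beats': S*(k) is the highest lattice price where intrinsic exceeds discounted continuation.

Δt=0.17000, u=1.08910, d=0.91819, q=0.51359, disc=e^(-rΔt)=0.98448
k=6 terminal: V=max(K-S,0) → 52.6639 42.3846 30.1920 15.7300 0.0000 0.0000 0.0000
k=5: j=0 S=60.1466 intr=47.7434 cont=46.6491 V=47.7434[EX]; j=1 S=71.3417 intr=36.5483 cont=35.5620 V=36.5483[EX]; j=2 S=84.6206 intr=23.2694 cont=22.4111 V=23.2694[EX]; j=3 S=100.3711 intr=7.5189 cont=7.5324 V=7.5324[hold]; j=4 S=119.0533 intr=0.0000 cont=0.0000 V=0.0000[hold]; j=5 S=141.2128 intr=0.0000 cont=0.0000 V=0.0000[hold]  S*(5)=84.6206
k=4: j=0 S=65.5054 intr=42.3846 cont=41.3420 V=42.3846[EX]; j=1 S=77.6980 intr=30.1920 cont=29.2670 V=30.1920[EX]; j=2 S=92.1600 intr=15.7300 cont=14.9513 V=15.7300[EX]; j=3 S=109.3138 intr=0.0000 cont=3.6070 V=3.6070[hold]; j=4 S=129.6605 intr=0.0000 cont=0.0000 V=0.0000[hold]  S*(4)=92.1600
k=3: j=0 S=71.3417 intr=36.5483 cont=35.5620 V=36.5483[EX]; j=1 S=84.6206 intr=23.2694 cont=22.4111 V=23.2694[EX]; j=2 S=100.3711 intr=7.5189 cont=9.3562 V=9.3562[hold]; j=3 S=119.0533 intr=0.0000 cont=1.7272 V=1.7272[hold]  S*(3)=84.6206
k=2: j=0 S=77.6980 intr=30.1920 cont=29.2670 V=30.1920[EX]; j=1 S=92.1600 intr=15.7300 cont=15.8734 V=15.8734[hold]; j=2 S=109.3138 intr=0.0000 cont=5.3536 V=5.3536[hold]  S*(2)=77.6980
k=1: j=0 S=84.6206 intr=23.2694 cont=22.4836 V=23.2694[EX]; j=1 S=100.3711 intr=7.5189 cont=10.3080 V=10.3080[hold]  S*(1)=84.6206
k=0: j=0 S=92.1600 intr=15.7300 cont=16.3547 V=16.3547[hold]  S*(0)=-

price = 16.3547
boundary = - 84.6206 77.6980 84.6206 92.1600 84.6206
tree:
16.3547
23.2694 10.3080
30.1920 15.8734 5.3536
36.5483 23.2694 9.3562 1.7272
42.3846 30.1920 15.7300 3.6070 0.0000
47.7434 36.5483 23.2694 7.5324 0.0000 0.0000
52.6639 42.3846 30.1920 15.7300 0.0000 0.0000 0.0000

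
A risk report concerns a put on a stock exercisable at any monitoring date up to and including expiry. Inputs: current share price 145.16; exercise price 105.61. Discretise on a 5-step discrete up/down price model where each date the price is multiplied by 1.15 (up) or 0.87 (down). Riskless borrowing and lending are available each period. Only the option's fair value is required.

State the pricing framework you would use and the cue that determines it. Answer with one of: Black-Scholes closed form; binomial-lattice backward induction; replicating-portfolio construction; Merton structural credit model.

framework: binomial-lattice backward induction

Key observation: an American put (K = 105.61, S₀ = 145.16) on a 5-date tree has no closed form — the optimal stopping decision is embedded and must be resolved recursively from expiry.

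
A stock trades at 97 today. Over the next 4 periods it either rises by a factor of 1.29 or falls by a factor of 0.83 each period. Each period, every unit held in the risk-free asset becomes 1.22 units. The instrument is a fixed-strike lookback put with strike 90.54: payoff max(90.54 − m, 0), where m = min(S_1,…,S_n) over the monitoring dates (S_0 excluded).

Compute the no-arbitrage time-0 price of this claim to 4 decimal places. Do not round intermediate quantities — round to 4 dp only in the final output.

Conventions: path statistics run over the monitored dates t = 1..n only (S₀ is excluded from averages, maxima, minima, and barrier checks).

price = 0.9227

Set p* = 0.8478 (from d < R < u); the path-dependent value is the discounted p*-expectation over all price paths.
Enumerate all 2^4 = 16 price paths (U = up ×1.29, D = down ×0.83); each path with k up-moves has probability p*^k·(1−p*)^(4−k).
DDDD: m=46.0346, payoff=44.5054, prob=0.000536
UDDD: m=71.5477, payoff=18.9923, prob=0.002988
DUDD: m=71.5477, payoff=18.9923, prob=0.002988
UUDD: m=111.2007, payoff=0.0000, prob=0.016645
DDUD: m=66.8233, payoff=23.7167, prob=0.002988
UDUD: m=103.8579, payoff=0.0000, prob=0.016645
DUUD: m=80.5100, payoff=10.0300, prob=0.016645
UUUD: m=125.1300, payoff=0.0000, prob=0.092739
DDDU: m=55.4633, payoff=35.0767, prob=0.002988
UDDU: m=86.2021, payoff=4.3379, prob=0.016645
DUDU: m=80.5100, payoff=10.0300, prob=0.016645
UUDU: m=125.1300, payoff=0.0000, prob=0.092739
DDUU: m=66.8233, payoff=23.7167, prob=0.016645
UDUU: m=103.8579, payoff=0.0000, prob=0.092739
DUUU: m=80.5100, payoff=10.0300, prob=0.092739
UUUU: m=125.1300, payoff=0.0000, prob=0.516686
Price = Σ prob·payoff / R^4 = 2.044058 / 2.215335 = 0.9227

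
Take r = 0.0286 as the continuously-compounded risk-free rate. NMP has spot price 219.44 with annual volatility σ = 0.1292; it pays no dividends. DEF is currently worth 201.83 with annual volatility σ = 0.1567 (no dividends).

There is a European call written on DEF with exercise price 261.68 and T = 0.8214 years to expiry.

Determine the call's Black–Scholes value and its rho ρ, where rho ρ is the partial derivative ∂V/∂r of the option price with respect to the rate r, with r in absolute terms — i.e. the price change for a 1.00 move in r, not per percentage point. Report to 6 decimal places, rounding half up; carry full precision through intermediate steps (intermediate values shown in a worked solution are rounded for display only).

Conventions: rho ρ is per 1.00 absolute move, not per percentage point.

price = 0.643710
ρ = 8.700741

σ√T = 0.1567·√0.8214 = 0.142019
d₁ = (ln(S/K) + (r+σ²/2)T) / (σ√T) = (ln(201.83/261.68) + (0.0286+0.1567²/2)·0.8214) / 0.142019 = (-0.259697 + 0.033577) / 0.142019 = -1.592181
d₂ = d₁ − σ√T = -1.592181 − 0.142019 = -1.734200
e^{−rT} = 0.976782
N(d₁) = 0.055672,  N(d₂) = 0.041441
Call price V = S·N(d₁) − K·e^{−rT}·N(d₂) = 11.236285 − 10.592575 = 0.643710
ρ = K·T·e^{−rT}·N(d₂) = 8.700741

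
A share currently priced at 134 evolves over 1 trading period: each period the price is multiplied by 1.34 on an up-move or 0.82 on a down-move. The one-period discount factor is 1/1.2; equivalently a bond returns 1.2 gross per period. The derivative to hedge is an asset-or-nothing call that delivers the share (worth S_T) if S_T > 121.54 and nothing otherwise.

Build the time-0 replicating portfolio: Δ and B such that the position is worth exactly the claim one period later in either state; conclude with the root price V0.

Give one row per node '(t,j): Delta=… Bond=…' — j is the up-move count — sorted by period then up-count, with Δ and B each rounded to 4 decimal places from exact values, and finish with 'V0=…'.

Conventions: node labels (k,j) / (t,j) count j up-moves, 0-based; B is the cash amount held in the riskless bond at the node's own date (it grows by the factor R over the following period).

No-arbitrage ⇒ martingale measure with p* = (R−d)/(u−d) = 0.7308.
At maturity the claim pays: V(1,0)=0.0000, V(1,1)=179.5600
(0,0): S=134.0000. Δ = (V_up−V_dn)/(S_up−S_dn) = (179.5600−0.0000)/(179.5600−109.8800) = 2.5769. V = [p*·179.5600 + (1−p*)·0.0000]/1.2 = 109.3474. B = V − Δ·S = -235.9603.
Check: Δ(0,0)·S0 + B(0,0) = 109.3474 = V0.

(0,0): Delta=2.5769 Bond=-235.9603
V0=109.3474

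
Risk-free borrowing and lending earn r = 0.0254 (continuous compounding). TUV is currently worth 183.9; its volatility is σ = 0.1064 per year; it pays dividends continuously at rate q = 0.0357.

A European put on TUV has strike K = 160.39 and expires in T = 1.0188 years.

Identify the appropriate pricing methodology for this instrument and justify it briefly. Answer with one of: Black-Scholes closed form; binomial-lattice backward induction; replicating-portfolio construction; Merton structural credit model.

Key observation: a European claim on TUV (strike 160.39) — a lognormal (GBM) underlying with constant rate and volatility — has an exact closed-form value; no lattice or capital structure is involved.

framework: Black-Scholes closed form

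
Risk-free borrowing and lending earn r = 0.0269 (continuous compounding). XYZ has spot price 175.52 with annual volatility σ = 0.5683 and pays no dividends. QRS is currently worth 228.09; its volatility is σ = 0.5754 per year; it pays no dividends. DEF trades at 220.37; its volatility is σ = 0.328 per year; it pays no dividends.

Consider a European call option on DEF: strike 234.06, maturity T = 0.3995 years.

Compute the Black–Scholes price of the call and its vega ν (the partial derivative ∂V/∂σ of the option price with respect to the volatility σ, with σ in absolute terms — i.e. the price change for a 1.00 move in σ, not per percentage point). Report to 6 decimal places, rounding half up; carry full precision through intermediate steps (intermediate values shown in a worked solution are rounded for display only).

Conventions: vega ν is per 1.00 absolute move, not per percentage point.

σ√T = 0.328·√0.3995 = 0.207316
d₁ = (ln(S/K) + (r+σ²/2)T) / (σ√T) = (ln(220.37/234.06) + (0.0269+0.328²/2)·0.3995) / 0.207316 = (-0.060270 + 0.032236) / 0.207316 = -0.135219
d₂ = d₁ − σ√T = -0.135219 − 0.207316 = -0.342535
e^{−rT} = 0.989311
N(d₁) = 0.446219,  N(d₂) = 0.365974
Call price V = S·N(d₁) − K·e^{−rT}·N(d₂) = 98.333335 − 84.744289 = 13.589046
φ(d₁) = (1/√(2π))·e^{−d₁²/2} = 0.395312
ν = S·φ(d₁)·√T = 55.061819

price = 13.589046
ν = 55.061819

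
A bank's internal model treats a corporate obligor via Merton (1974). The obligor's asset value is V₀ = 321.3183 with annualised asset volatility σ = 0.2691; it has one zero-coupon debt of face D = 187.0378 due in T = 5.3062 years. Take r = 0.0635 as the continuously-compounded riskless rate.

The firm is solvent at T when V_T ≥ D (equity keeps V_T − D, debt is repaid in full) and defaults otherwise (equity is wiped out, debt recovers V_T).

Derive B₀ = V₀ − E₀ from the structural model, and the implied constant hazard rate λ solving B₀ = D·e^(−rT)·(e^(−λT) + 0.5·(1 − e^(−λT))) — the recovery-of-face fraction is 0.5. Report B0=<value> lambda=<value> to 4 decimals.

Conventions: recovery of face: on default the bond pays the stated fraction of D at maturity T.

B0=129.1479 lambda=0.0128

Equity is a call on the firm's assets struck at D = 187.0378:
d₁ = [ln(V₀/D) + (r + σ²/2)T] / (σ√T)
   = [ln(321.3183/187.0378) + (0.0635 + 0.5·0.2691²)·5.3062] / (0.2691·√5.3062)
   = [0.541121 + 0.529067] / 0.619877 = 1.726454
d₂ = d₁ − σ√T = 1.726454 − 0.619877 = 1.106577
N(d₁) = 0.957867,  N(d₂) = 0.865762,  e^(−rT) = 0.713949
E₀ = V₀·N(d₁) − D·e^(−rT)·N(d₂)
   = 321.3183·0.957867 − 187.0378·0.713949·0.865762 = 192.170366
B₀ = V₀ − E₀ = 321.3183 − 192.170366 = 129.147934
e^(−λT) = (B₀·e^(rT)/D − 0.5)/(1 − 0.5) = (129.1479·1.400660/187.0378 − 0.5)/0.5 = 0.93428627
λ = −ln(0.93428627)/5.3062 = 0.012810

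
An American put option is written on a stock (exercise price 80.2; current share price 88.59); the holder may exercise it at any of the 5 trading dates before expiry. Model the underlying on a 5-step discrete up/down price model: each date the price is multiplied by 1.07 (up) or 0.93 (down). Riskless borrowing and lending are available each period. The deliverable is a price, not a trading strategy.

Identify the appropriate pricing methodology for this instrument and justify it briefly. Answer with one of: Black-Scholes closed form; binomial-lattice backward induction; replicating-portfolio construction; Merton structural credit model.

Key observation: early exercise of the strike-80.2 put must be checked at each of the 5 dates (spot 88.59), which forces a node-by-node comparison of intrinsic and continuation value backward from expiry.

framework: binomial-lattice backward induction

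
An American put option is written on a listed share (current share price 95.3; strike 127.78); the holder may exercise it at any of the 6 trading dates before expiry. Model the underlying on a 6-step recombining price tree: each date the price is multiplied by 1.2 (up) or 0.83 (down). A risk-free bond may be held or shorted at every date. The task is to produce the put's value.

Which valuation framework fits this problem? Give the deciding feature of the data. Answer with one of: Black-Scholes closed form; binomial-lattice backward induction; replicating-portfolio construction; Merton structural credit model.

Key observation: the put (strike 127.78 on spot 95.3) is American-style on a 6-step discrete price model, so the early-exercise decision at every node requires stepwise backward valuation — a closed form cannot price the exercise right.

framework: binomial-lattice backward induction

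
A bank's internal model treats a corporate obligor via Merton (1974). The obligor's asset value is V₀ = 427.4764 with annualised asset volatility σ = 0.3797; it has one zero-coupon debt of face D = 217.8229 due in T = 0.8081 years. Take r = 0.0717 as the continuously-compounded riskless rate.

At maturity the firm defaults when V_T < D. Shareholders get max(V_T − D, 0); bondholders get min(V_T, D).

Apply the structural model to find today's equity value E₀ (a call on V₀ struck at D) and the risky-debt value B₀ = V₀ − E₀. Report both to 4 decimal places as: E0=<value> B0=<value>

E0=222.4864 B0=204.9900

Work the structural quantities from V₀ = 427.4764 against face 217.8229:
d₁ = [ln(V₀/D) + (r + σ²/2)T] / (σ√T)
   = [ln(427.4764/217.8229) + (0.0717 + 0.5·0.3797²)·0.8081] / (0.3797·√0.8081)
   = [0.674217 + 0.116194] / 0.341329 = 2.315685
d₂ = d₁ − σ√T = 2.315685 − 0.341329 = 1.974356
N(d₁) = 0.989712,  N(d₂) = 0.975829,  e^(−rT) = 0.943706
E₀ = V₀·N(d₁) − D·e^(−rT)·N(d₂)
   = 427.4764·0.989712 − 217.8229·0.943706·0.975829 = 222.486426
B₀ = V₀ − E₀ = 427.4764 − 222.486426 = 204.989974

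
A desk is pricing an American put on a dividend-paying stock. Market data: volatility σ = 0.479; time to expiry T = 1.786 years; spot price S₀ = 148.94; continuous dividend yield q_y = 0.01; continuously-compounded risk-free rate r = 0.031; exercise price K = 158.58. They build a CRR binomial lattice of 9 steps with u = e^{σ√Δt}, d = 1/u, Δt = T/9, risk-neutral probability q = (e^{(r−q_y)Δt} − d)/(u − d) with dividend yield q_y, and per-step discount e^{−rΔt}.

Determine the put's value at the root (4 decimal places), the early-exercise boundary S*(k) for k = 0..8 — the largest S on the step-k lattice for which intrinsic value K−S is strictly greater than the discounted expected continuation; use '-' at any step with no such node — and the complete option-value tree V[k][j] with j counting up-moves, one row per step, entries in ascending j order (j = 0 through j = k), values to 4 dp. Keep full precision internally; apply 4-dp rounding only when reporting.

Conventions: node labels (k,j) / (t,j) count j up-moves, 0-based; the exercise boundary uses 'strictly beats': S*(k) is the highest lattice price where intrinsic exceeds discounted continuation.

price = 40.7893
boundary = - - - - 63.4353 78.5238 63.4353 78.5238 97.2011
tree:
40.7893
52.6629 27.2079
66.1306 37.3447 15.5102
80.5815 49.8242 22.9956 6.8103
95.1447 64.3367 33.2240 11.1320 1.7583
107.3339 80.0562 46.4961 17.8759 3.2556 0.0000
117.1809 95.1447 62.5358 28.0332 6.0277 0.0000 0.0000
125.1358 107.3339 80.0562 42.5272 11.1604 0.0000 0.0000 0.0000
131.5621 117.1809 95.1447 61.3789 20.6637 0.0000 0.0000 0.0000 0.0000
136.7537 125.1358 107.3339 80.0562 38.2590 0.0000 0.0000 0.0000 0.0000 0.0000

params: Δt=0.19844 u=1.23786 d=0.80785 q=0.45657 e^(-rΔt)=0.99387
t_9 payoffs: 136.7537 125.1358 107.3339 80.0562 38.2590 0.0000 0.0000 0.0000 0.0000 0.0000
t_8: node(8,0) S=27.0179 payoff=131.5621 vs cont=130.6431 → 131.5621 [stop]  node(8,1) S=41.3991 payoff=117.1809 vs cont=116.2904 → 117.1809 [stop]  node(8,2) S=63.4353 payoff=95.1447 vs cont=94.2979 → 95.1447 [stop]  node(8,3) S=97.2011 payoff=61.3789 vs cont=60.5990 → 61.3789 [stop]  node(8,4) S=148.9400 payoff=9.6400 vs cont=20.6637 → 20.6637 [wait]  node(8,5) S=228.2188 payoff=0.0000 vs cont=0.0000 → 0.0000 [wait]  node(8,6) S=349.6966 payoff=0.0000 vs cont=0.0000 → 0.0000 [wait]  node(8,7) S=535.8355 payoff=0.0000 vs cont=0.0000 → 0.0000 [wait]  node(8,8) S=821.0537 payoff=0.0000 vs cont=0.0000 → 0.0000 [wait]  ⇒ S*(8)=97.2011
t_7: node(7,0) S=33.4442 payoff=125.1358 vs cont=124.2295 → 125.1358 [stop]  node(7,1) S=51.2461 payoff=107.3339 vs cont=106.4629 → 107.3339 [stop]  node(7,2) S=78.5238 payoff=80.0562 vs cont=79.2393 → 80.0562 [stop]  node(7,3) S=120.3210 payoff=38.2590 vs cont=42.5272 → 42.5272 [wait]  node(7,4) S=184.3662 payoff=0.0000 vs cont=11.1604 → 11.1604 [wait]  node(7,5) S=282.5019 payoff=0.0000 vs cont=0.0000 → 0.0000 [wait]  node(7,6) S=432.8740 payoff=0.0000 vs cont=0.0000 → 0.0000 [wait]  node(7,7) S=663.2871 payoff=0.0000 vs cont=0.0000 → 0.0000 [wait]  ⇒ S*(7)=78.5238
t_6: node(6,0) S=41.3991 payoff=117.1809 vs cont=116.2904 → 117.1809 [stop]  node(6,1) S=63.4353 payoff=95.1447 vs cont=94.2979 → 95.1447 [stop]  node(6,2) S=97.2011 payoff=61.3789 vs cont=62.5358 → 62.5358 [wait]  node(6,3) S=148.9400 payoff=9.6400 vs cont=28.0332 → 28.0332 [wait]  node(6,4) S=228.2188 payoff=0.0000 vs cont=6.0277 → 6.0277 [wait]  node(6,5) S=349.6966 payoff=0.0000 vs cont=0.0000 → 0.0000 [wait]  node(6,6) S=535.8355 payoff=0.0000 vs cont=0.0000 → 0.0000 [wait]  ⇒ S*(6)=63.4353
t_5: node(5,0) S=51.2461 payoff=107.3339 vs cont=106.4629 → 107.3339 [stop]  node(5,1) S=78.5238 payoff=80.0562 vs cont=79.7643 → 80.0562 [stop]  node(5,2) S=120.3210 payoff=38.2590 vs cont=46.4961 → 46.4961 [wait]  node(5,3) S=184.3662 payoff=0.0000 vs cont=17.8759 → 17.8759 [wait]  node(5,4) S=282.5019 payoff=0.0000 vs cont=3.2556 → 3.2556 [wait]  node(5,5) S=432.8740 payoff=0.0000 vs cont=0.0000 → 0.0000 [wait]  ⇒ S*(5)=78.5238
t_4: node(4,0) S=63.4353 payoff=95.1447 vs cont=94.2979 → 95.1447 [stop]  node(4,1) S=97.2011 payoff=61.3789 vs cont=64.3367 → 64.3367 [wait]  node(4,2) S=148.9400 payoff=9.6400 vs cont=33.2240 → 33.2240 [wait]  node(4,3) S=228.2188 payoff=0.0000 vs cont=11.1320 → 11.1320 [wait]  node(4,4) S=349.6966 payoff=0.0000 vs cont=1.7583 → 1.7583 [wait]  ⇒ S*(4)=63.4353
t_3: node(3,0) S=78.5238 payoff=80.0562 vs cont=80.5815 → 80.5815 [wait]  node(3,1) S=120.3210 payoff=38.2590 vs cont=49.8242 → 49.8242 [wait]  node(3,2) S=184.3662 payoff=0.0000 vs cont=22.9956 → 22.9956 [wait]  node(3,3) S=282.5019 payoff=0.0000 vs cont=6.8103 → 6.8103 [wait]  ⇒ S*(3)=-
t_2: node(2,0) S=97.2011 payoff=61.3789 vs cont=66.1306 → 66.1306 [wait]  node(2,1) S=148.9400 payoff=9.6400 vs cont=37.3447 → 37.3447 [wait]  node(2,2) S=228.2188 payoff=0.0000 vs cont=15.5102 → 15.5102 [wait]  ⇒ S*(2)=-
t_1: node(1,0) S=120.3210 payoff=38.2590 vs cont=52.6629 → 52.6629 [wait]  node(1,1) S=184.3662 payoff=0.0000 vs cont=27.2079 → 27.2079 [wait]  ⇒ S*(1)=-
t_0: node(0,0) S=148.9400 payoff=9.6400 vs cont=40.7893 → 40.7893 [wait]  ⇒ S*(0)=-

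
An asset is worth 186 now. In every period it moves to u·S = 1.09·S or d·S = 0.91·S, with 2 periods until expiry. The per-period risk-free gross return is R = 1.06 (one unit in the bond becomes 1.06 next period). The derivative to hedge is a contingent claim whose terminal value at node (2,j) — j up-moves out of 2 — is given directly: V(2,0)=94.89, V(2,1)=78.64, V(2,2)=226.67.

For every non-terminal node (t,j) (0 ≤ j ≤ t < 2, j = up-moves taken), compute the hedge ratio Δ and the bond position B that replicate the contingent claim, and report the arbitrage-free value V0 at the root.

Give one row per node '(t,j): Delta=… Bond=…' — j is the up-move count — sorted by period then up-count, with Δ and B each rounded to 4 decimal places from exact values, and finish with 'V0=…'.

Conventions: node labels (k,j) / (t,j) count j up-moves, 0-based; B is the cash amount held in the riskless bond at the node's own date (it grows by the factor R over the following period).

The replicating-portfolio and risk-neutral prices coincide; use p* = (1.06−0.91)/(1.09−0.91) = 0.8333 for the latter.
Expiry values: V(2,0)=94.8900, V(2,1)=78.6400, V(2,2)=226.6700
(1,0): S=169.2600. Δ = (V_up−V_dn)/(S_up−S_dn) = (78.6400−94.8900)/(184.4934−154.0266) = -0.5334. V = [p*·78.6400 + (1−p*)·94.8900]/1.06 = 76.7437. B = V − Δ·S = 167.0215.
(1,1): S=202.7400. Δ = (V_up−V_dn)/(S_up−S_dn) = (226.6700−78.6400)/(220.9866−184.4934) = 4.0564. V = [p*·226.6700 + (1−p*)·78.6400]/1.06 = 190.5645. B = V − Δ·S = -631.8244.
(0,0): S=186.0000. Δ = (V_up−V_dn)/(S_up−S_dn) = (190.5645−76.7437)/(202.7400−169.2600) = 3.3997. V = [p*·190.5645 + (1−p*)·76.7437]/1.06 = 161.8815. B = V − Δ·S = -470.4561.
Sanity check at the root: Δ(0,0)·S0 + B(0,0) reproduces V0 = 161.8815.

(0,0): Delta=3.3997 Bond=-470.4561
(1,0): Delta=-0.5334 Bond=167.0215
(1,1): Delta=4.0564 Bond=-631.8244
V0=161.8815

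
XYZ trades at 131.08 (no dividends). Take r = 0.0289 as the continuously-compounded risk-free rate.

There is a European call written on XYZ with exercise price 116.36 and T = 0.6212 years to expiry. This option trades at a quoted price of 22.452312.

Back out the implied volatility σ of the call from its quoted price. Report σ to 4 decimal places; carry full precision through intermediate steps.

At σ = 0.3195 the Black–Scholes value reproduces the quote:
σ√T = 0.3195·√0.6212 = 0.251818
d₁ = (ln(S/K) + (r+σ²/2)T) / (σ√T) = (ln(131.08/116.36) + (0.0289+0.3195²/2)·0.6212) / 0.251818 = (0.119119 + 0.049659) / 0.251818 = 0.670238
d₂ = d₁ − σ√T = 0.670238 − 0.251818 = 0.418420
e^{−rT} = 0.982208
N(d₁) = 0.748647,  N(d₂) = 0.662180
V = S·N(d₁) − K·e^{−rT}·N(d₂) = 98.132623 − 75.680311 = 22.452312 (matching the quote); vega is positive throughout, so no other σ reproduces this price

sigma = 0.3195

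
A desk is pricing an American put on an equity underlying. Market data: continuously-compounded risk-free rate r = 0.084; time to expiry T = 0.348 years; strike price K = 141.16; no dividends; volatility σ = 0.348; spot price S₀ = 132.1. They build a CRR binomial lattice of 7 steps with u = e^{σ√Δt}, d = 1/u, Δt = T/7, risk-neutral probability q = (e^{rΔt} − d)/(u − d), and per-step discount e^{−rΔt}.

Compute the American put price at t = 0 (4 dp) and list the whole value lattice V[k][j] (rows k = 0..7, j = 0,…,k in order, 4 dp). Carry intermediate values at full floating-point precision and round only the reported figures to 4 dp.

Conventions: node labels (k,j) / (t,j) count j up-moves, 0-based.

price = 14.2115
tree:
14.2115
20.3538 8.3692
28.0485 13.0558 3.8910
36.4932 19.6076 6.8065 1.0944
44.3075 28.0485 11.5795 2.2316 0.0000
51.5384 36.4932 18.9224 4.5506 0.0000 0.0000
58.2294 44.3075 28.0485 9.2795 0.0000 0.0000 0.0000
64.4209 51.5384 36.4932 18.9224 0.0000 0.0000 0.0000 0.0000

Δt=0.04971, u=1.08068, d=0.92534, q=0.50755, disc=e^(-rΔt)=0.99583
k=7 terminal: V=max(K-S,0) → 64.4209 51.5384 36.4932 18.9224 0.0000 0.0000 0.0000 0.0000
k=6: j=0 S=82.9306 intr=58.2294 cont=57.6411 V=58.2294[EX]; j=1 S=96.8525 intr=44.3075 cont=43.7193 V=44.3075[EX]; j=2 S=113.1115 intr=28.0485 cont=27.4602 V=28.0485[EX]; j=3 S=132.1000 intr=9.0600 cont=9.2795 V=9.2795[hold]; j=4 S=154.2762 intr=0.0000 cont=0.0000 V=0.0000[hold]; j=5 S=180.1751 intr=0.0000 cont=0.0000 V=0.0000[hold]; j=6 S=210.4218 intr=0.0000 cont=0.0000 V=0.0000[hold]
k=5: j=0 S=89.6216 intr=51.5384 cont=50.9501 V=51.5384[EX]; j=1 S=104.6668 intr=36.4932 cont=35.9050 V=36.4932[EX]; j=2 S=122.2376 intr=18.9224 cont=18.4451 V=18.9224[EX]; j=3 S=142.7581 intr=0.0000 cont=4.5506 V=4.5506[hold]; j=4 S=166.7235 intr=0.0000 cont=0.0000 V=0.0000[hold]; j=5 S=194.7121 intr=0.0000 cont=0.0000 V=0.0000[hold]
k=4: j=0 S=96.8525 intr=44.3075 cont=43.7193 V=44.3075[EX]; j=1 S=113.1115 intr=28.0485 cont=27.4602 V=28.0485[EX]; j=2 S=132.1000 intr=9.0600 cont=11.5795 V=11.5795[hold]; j=3 S=154.2762 intr=0.0000 cont=2.2316 V=2.2316[hold]; j=4 S=180.1751 intr=0.0000 cont=0.0000 V=0.0000[hold]
k=3: j=0 S=104.6668 intr=36.4932 cont=35.9050 V=36.4932[EX]; j=1 S=122.2376 intr=18.9224 cont=19.6076 V=19.6076[hold]; j=2 S=142.7581 intr=0.0000 cont=6.8065 V=6.8065[hold]; j=3 S=166.7235 intr=0.0000 cont=1.0944 V=1.0944[hold]
k=2: j=0 S=113.1115 intr=28.0485 cont=27.8066 V=28.0485[EX]; j=1 S=132.1000 intr=9.0600 cont=13.0558 V=13.0558[hold]; j=2 S=154.2762 intr=0.0000 cont=3.8910 V=3.8910[hold]
k=1: j=0 S=122.2376 intr=18.9224 cont=20.3538 V=20.3538[hold]; j=1 S=142.7581 intr=0.0000 cont=8.3692 V=8.3692[hold]
k=0: j=0 S=132.1000 intr=9.0600 cont=14.2115 V=14.2115[hold]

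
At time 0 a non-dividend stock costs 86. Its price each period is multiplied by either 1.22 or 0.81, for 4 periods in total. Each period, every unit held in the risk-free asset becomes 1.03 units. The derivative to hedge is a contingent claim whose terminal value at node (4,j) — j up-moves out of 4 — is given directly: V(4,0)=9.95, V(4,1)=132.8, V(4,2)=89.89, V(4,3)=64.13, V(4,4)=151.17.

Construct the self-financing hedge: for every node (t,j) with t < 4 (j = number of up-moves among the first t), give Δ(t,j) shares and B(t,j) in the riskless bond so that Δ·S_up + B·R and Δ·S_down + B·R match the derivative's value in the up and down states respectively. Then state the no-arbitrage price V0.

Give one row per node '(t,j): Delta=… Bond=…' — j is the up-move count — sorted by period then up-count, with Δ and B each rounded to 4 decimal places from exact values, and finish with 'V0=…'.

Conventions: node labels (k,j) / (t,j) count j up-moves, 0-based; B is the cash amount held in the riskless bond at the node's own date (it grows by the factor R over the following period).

The replicating-portfolio and risk-neutral prices coincide; use p* = (1.03−0.81)/(1.22−0.81) = 0.5366 for the latter.
At maturity the claim pays: V(4,0)=9.9500, V(4,1)=132.8000, V(4,2)=89.8900, V(4,3)=64.1300, V(4,4)=151.1700
Node (3,0) S=45.7039: V=(p*·132.8000+(1−p*)·9.9500)/1.03=73.6597; Δ=(132.8000−9.9500)/(55.7588−37.0202)=6.5560; B=V−Δ·S=-225.9744
Node (3,1) S=68.8380: V=(p*·89.8900+(1−p*)·132.8000)/1.03=106.5778; Δ=(89.8900−132.8000)/(83.9824−55.7588)=-1.5204; B=V−Δ·S=211.2363
Node (3,2) S=103.6819: V=(p*·64.1300+(1−p*)·89.8900)/1.03=73.8520; Δ=(64.1300−89.8900)/(126.4920−83.9824)=-0.6060; B=V−Δ·S=136.6813
Node (3,3) S=156.1629: V=(p*·151.1700+(1−p*)·64.1300)/1.03=107.6062; Δ=(151.1700−64.1300)/(190.5188−126.4920)=1.3594; B=V−Δ·S=-104.6865
Node (2,0) S=56.4246: V=(p*·106.5778+(1−p*)·73.6597)/1.03=88.6632; Δ=(106.5778−73.6597)/(68.8380−45.7039)=1.4229; B=V−Δ·S=8.3752
Node (2,1) S=84.9852: V=(p*·73.8520+(1−p*)·106.5778)/1.03=86.4249; Δ=(73.8520−106.5778)/(103.6819−68.8380)=-0.9392; B=V−Δ·S=166.2439
Node (2,2) S=128.0024: V=(p*·107.6062+(1−p*)·73.8520)/1.03=89.2854; Δ=(107.6062−73.8520)/(156.1629−103.6819)=0.6432; B=V−Δ·S=6.9581
Node (1,0) S=69.6600: V=(p*·86.4249+(1−p*)·88.6632)/1.03=84.9147; Δ=(86.4249−88.6632)/(84.9852−56.4246)=-0.0784; B=V−Δ·S=90.3740
Node (1,1) S=104.9200: V=(p*·89.2854+(1−p*)·86.4249)/1.03=85.3979; Δ=(89.2854−86.4249)/(128.0024−84.9852)=0.0665; B=V−Δ·S=78.4208
Node (0,0) S=86.0000: V=(p*·85.3979+(1−p*)·84.9147)/1.03=82.6932; Δ=(85.3979−84.9147)/(104.9200−69.6600)=0.0137; B=V−Δ·S=81.5147
Sanity check at the root: Δ(0,0)·S0 + B(0,0) reproduces V0 = 82.6932.

(0,0): Delta=0.0137 Bond=81.5147
(1,0): Delta=-0.0784 Bond=90.3740
(1,1): Delta=0.0665 Bond=78.4208
(2,0): Delta=1.4229 Bond=8.3752
(2,1): Delta=-0.9392 Bond=166.2439
(2,2): Delta=0.6432 Bond=6.9581
(3,0): Delta=6.5560 Bond=-225.9744
(3,1): Delta=-1.5204 Bond=211.2363
(3,2): Delta=-0.6060 Bond=136.6813
(3,3): Delta=1.3594 Bond=-104.6865
V0=82.6932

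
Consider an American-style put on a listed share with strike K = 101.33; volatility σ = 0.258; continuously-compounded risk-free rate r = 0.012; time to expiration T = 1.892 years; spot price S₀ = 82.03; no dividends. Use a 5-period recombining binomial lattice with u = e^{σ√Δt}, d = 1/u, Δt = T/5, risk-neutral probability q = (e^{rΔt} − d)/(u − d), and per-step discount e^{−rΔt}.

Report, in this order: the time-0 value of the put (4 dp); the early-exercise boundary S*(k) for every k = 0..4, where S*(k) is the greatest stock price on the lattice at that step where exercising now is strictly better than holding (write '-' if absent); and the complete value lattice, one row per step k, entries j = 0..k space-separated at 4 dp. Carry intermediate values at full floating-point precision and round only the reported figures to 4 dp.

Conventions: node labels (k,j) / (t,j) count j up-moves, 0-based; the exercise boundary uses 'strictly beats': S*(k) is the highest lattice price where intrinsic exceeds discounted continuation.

price = 23.6123
boundary = - - 59.7203 69.9918 82.0300
tree:
23.6123
32.0430 14.5086
41.6097 21.7631 6.6195
50.3739 31.3382 11.3755 1.4196
57.8519 41.6097 19.3000 2.7147 0.0000
64.2324 50.3739 31.3382 5.1913 0.0000 0.0000

Δt=0.37840  u=1.17199  d=0.85325  q=0.47468  discount=0.99547
step 5 (expiry): payoffs max(K−S,0) = 64.2324 50.3739 31.3382 5.1913 0.0000 0.0000
step 4: (k=4,j=0): S=43.4781, K−S=57.8519, hold=57.3928 ⇒ V=57.8519 exercise | (k=4,j=1): S=59.7203, K−S=41.6097, hold=41.1506 ⇒ V=41.6097 exercise | (k=4,j=2): S=82.0300, K−S=19.3000, hold=18.8409 ⇒ V=19.3000 exercise | (k=4,j=3): S=112.6740, K−S=0.0000, hold=2.7147 ⇒ V=2.7147 continue | (k=4,j=4): S=154.7656, K−S=0.0000, hold=0.0000 ⇒ V=0.0000 continue  boundary S*=82.0300
step 3: (k=3,j=0): S=50.9561, K−S=50.3739, hold=49.9148 ⇒ V=50.3739 exercise | (k=3,j=1): S=69.9918, K−S=31.3382, hold=30.8791 ⇒ V=31.3382 exercise | (k=3,j=2): S=96.1387, K−S=5.1913, hold=11.3755 ⇒ V=11.3755 continue | (k=3,j=3): S=132.0532, K−S=0.0000, hold=1.4196 ⇒ V=1.4196 continue  boundary S*=69.9918
step 2: (k=2,j=0): S=59.7203, K−S=41.6097, hold=41.1506 ⇒ V=41.6097 exercise | (k=2,j=1): S=82.0300, K−S=19.3000, hold=21.7631 ⇒ V=21.7631 continue | (k=2,j=2): S=112.6740, K−S=0.0000, hold=6.6195 ⇒ V=6.6195 continue  boundary S*=59.7203
step 1: (k=1,j=0): S=69.9918, K−S=31.3382, hold=32.0430 ⇒ V=32.0430 continue | (k=1,j=1): S=96.1387, K−S=5.1913, hold=14.5086 ⇒ V=14.5086 continue  boundary S*=-
step 0: (k=0,j=0): S=82.0300, K−S=19.3000, hold=23.6123 ⇒ V=23.6123 continue  boundary S*=-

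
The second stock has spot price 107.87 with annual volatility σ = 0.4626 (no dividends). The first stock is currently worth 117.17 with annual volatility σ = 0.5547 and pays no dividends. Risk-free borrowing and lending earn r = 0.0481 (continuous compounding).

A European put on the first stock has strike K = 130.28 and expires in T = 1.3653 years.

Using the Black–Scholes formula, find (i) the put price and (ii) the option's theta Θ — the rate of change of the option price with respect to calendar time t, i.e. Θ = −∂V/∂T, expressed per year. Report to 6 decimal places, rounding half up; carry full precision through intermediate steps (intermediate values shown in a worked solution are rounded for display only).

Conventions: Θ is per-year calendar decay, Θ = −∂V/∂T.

σ√T = 0.5547·√1.3653 = 0.648145
d₁ = (ln(S/K) + (r+σ²/2)T) / (σ√T) = (ln(117.17/130.28) + (0.0481+0.5547²/2)·1.3653) / 0.648145 = (-0.106060 + 0.275717) / 0.648145 = 0.261757
d₂ = d₁ − σ√T = 0.261757 − 0.648145 = -0.386388
e^{−rT} = 0.936439
N(−d₁) = 0.396754,  N(−d₂) = 0.650395
Put price V = K·e^{−rT}·N(−d₂) − S·N(−d₁) = 79.347735 − 46.487690 = 32.860045
φ(d₁) = (1/√(2π))·e^{−d₁²/2} = 0.385507
Θ = −S·φ(d₁)·σ/(2√T) + r·K·e^{−rT}·N(−d₂) = −10.721668 + 3.816626 = -6.905042

price = 32.860045
Θ = -6.905042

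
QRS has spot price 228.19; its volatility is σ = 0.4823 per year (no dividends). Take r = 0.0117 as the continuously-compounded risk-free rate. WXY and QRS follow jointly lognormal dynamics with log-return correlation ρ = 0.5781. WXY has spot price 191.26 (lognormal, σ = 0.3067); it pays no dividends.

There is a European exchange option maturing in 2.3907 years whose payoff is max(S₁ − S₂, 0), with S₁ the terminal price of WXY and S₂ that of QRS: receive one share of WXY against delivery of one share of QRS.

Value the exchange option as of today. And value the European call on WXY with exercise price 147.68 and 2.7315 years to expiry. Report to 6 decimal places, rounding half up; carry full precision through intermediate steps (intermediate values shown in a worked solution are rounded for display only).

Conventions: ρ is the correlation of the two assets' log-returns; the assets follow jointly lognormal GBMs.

σ_eff = √(σ₁² + σ₂² − 2ρσ₁σ₂) = √(0.3067² + 0.4823² − 2·0.5781·0.3067·0.4823) = 0.394527
d₁ = (ln(S₁/S₂) + (q₂ − q₁ + σ_eff²/2)T) / (σ_eff√T) = (ln(191.26/228.19) + (0.0 − 0.0 + 0.077826)·2.3907) / 0.610013 = 0.015595
d₂ = d₁ − σ_eff√T = 0.015595 − 0.610013 = -0.594418
N(d₁) = 0.506221,  N(d₂) = 0.276116
V = S₁·e^{−q₁T}·N(d₁) − S₂·e^{−q₂T}·N(d₂) = 96.819870 − 63.006965 = 33.812905
[vanilla: WXY call K=147.68]
σ√T = 0.3067·√2.7315 = 0.506891
d₁ = (ln(S/K) + (r+σ²/2)T) / (σ√T) = (ln(191.26/147.68) + (0.0117+0.3067²/2)·2.7315) / 0.506891 = (0.258586 + 0.160428) / 0.506891 = 0.826635
d₂ = d₁ − σ√T = 0.826635 − 0.506891 = 0.319744
e^{−rT} = 0.968547
N(d₁) = 0.795778,  N(d₂) = 0.625419
price = S·N(d₁) − K·e^{−rT}·N(d₂) = 152.200504 − 89.456780 = 62.743724

exchange price = 33.812905
price(WXY call K=147.68) = 62.743724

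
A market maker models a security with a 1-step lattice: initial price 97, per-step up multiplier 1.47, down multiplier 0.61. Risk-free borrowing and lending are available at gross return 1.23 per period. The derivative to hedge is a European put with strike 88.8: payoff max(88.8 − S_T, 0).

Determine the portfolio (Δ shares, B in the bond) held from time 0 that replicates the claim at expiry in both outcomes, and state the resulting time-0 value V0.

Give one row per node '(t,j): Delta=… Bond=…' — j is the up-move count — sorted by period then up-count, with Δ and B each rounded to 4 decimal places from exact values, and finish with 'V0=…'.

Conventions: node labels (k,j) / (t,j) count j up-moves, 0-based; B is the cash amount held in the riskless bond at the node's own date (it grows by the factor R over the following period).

(0,0): Delta=-0.3552 Bond=41.1761
V0=6.7226

Arbitrage-free pricing uses the up-move probability p* = (R−d)/(u−d) = 0.7209, discounting each step at R = 1.23.
At maturity the claim pays: V(1,0)=29.6300, V(1,1)=0.0000
  t=0,j=0: stock 97.0000 → up 142.5900 (V=0.0000), down 59.1700 (V=29.6300). Price 6.7226; hedge Δ=-0.3552, bond B=41.1761.
Verification: the root portfolio costs Δ(0,0)·S0 + B(0,0) = 6.7226, matching V0.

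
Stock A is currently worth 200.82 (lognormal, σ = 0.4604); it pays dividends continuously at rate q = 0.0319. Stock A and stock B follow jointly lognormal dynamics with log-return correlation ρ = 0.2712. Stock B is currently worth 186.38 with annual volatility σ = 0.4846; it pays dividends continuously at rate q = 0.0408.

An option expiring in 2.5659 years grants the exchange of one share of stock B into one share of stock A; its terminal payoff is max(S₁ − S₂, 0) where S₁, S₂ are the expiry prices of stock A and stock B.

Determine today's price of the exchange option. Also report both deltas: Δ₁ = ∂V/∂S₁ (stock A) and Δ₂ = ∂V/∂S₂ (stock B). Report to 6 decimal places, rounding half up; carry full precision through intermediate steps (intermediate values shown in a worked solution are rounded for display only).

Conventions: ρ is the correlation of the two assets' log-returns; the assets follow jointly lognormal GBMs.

σ_eff = √(σ₁² + σ₂² − 2ρσ₁σ₂) = √(0.4604² + 0.4846² − 2·0.2712·0.4604·0.4846) = 0.570781
d₁ = (ln(S₁/S₂) + (q₂ − q₁ + σ_eff²/2)T) / (σ_eff√T) = (ln(200.82/186.38) + (0.0408 − 0.0319 + 0.162895)·2.5659) / 0.914301 = 0.563743
d₂ = d₁ − σ_eff√T = 0.563743 − 0.914301 = -0.350558
N(d₁) = 0.713536,  N(d₂) = 0.362960
V = S₁·e^{−q₁T}·N(d₁) − S₂·e^{−q₂T}·N(d₂) = 132.030605 − 60.924575 = 71.106030
Key observation: no risk-free rate is needed — with the second asset as numeraire the exchange option is a call on the ratio S₁/S₂, and r cancels out of the value.
Δ₁ = e^{−q₁T}·N(d₁) = 0.657457;  Δ₂ = −e^{−q₂T}·N(d₂) = -0.326884

exchange price = 71.106030
Δ1 = 0.657457
Δ2 = -0.326884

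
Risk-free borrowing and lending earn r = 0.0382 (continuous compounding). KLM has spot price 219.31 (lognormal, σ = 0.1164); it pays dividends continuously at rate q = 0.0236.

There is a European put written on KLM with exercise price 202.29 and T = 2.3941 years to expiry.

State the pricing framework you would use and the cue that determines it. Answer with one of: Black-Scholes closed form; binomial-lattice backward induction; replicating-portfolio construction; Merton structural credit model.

Key observation: the strike-202.29 put on KLM is European-exercise on a continuously-modelled lognormal underlying, so its value is a single closed-form evaluation.

framework: Black-Scholes closed form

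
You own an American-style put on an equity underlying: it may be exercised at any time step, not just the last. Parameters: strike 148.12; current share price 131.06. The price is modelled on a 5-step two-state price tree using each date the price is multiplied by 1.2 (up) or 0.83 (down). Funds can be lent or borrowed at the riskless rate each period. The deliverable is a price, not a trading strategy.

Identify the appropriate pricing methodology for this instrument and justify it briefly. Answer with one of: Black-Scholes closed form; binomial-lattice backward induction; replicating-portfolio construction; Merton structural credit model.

Key observation: the defining feature is the embedded early-exercise option across 5 discrete dates on the spot-131.06 tree; pricing the strike-148.12 put means working backward with an exercise test at every node.

framework: binomial-lattice backward induction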